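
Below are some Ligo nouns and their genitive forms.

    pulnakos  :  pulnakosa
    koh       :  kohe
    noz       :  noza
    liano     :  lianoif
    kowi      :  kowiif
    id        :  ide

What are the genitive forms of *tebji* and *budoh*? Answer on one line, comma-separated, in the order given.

The alternation tracks the final sound of the stem — -a when the stem ends in a sibilant (*pulnakos*, *noz*); -e when the stem ends in a non-sibilant consonant (*koh*, *id*); -if when the stem ends in a vowel (*liano*, *kowi*).
*tebji* — final sound /i/ (a vowel) → -if → *tebjiif*.
The final sound of *budoh* is /h/, which is a non-sibilant consonant, so the suffix is -e, giving *budohe*.

tebjiif, budohe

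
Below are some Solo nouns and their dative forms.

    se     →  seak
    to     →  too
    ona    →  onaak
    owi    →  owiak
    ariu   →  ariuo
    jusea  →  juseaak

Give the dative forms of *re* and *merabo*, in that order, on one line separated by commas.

reak, meraboo

The pattern is rounding harmony: -o when the last vowel of the stem is a rounded vowel (*to*, *ariu*); -ak when the last vowel of the stem is an unrounded vowel (*se*, *ona*, *owi*, *jusea*).
Since the last vowel of *re* is /e/ (an unrounded vowel), it takes -ak, giving *reak*.
The last vowel of *merabo* is /o/, which is a rounded vowel, so the suffix is -o, giving *meraboo*.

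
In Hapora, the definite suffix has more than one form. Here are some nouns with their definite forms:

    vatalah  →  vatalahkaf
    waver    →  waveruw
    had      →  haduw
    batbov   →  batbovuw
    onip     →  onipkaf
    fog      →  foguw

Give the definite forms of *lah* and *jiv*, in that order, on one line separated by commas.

The alternation tracks the final consonant of the stem — -kaf when the stem ends in a voiceless consonant (*vatalah*, *onip*); -uw when the stem ends in a voiced consonant (*waver*, *had*, *batbov*, *fog*).
The final consonant of *lah* is /h/, which is voiceless, so the suffix is -kaf, giving *lahkaf*.
The final consonant of *jiv* is /v/, which is voiced, so the suffix is -uw, giving *jivuw*.

lahkaf, jivuw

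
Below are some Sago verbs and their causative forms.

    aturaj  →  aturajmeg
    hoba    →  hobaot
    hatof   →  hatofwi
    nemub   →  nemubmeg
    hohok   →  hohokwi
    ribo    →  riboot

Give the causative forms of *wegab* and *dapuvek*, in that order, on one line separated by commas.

Looking at the final sound of each stem: -wi when the stem ends in a voiceless consonant (*hatof*, *hohok*); -meg when the stem ends in a voiced consonant (*aturaj*, *nemub*); -ot when the stem ends in a vowel (*hoba*, *ribo*).
*wegab*: final sound = /b/, a voiced consonant → -meg → *wegabmeg*.
The final sound of *dapuvek* is /k/, which is a voiceless consonant, so the suffix is -wi, giving *dapuvekwi*.

wegabmeg, dapuvekwi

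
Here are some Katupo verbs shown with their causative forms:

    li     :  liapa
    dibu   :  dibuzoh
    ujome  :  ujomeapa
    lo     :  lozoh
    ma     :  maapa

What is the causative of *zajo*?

zajozoh

Looking at the last vowel of each stem: -zoh when the last vowel of the stem is a rounded vowel (*dibu*, *lo*); -apa when the last vowel of the stem is an unrounded vowel (*li*, *ujome*, *ma*).
*zajo*: last vowel = /o/, a rounded vowel → -zoh → *zajozoh*.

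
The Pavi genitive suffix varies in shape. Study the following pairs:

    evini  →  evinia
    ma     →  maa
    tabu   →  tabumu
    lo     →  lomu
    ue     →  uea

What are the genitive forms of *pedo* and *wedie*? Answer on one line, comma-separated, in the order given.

The alternation tracks the last vowel of the stem — -mu when the last vowel of the stem is a rounded vowel (*tabu*, *lo*); -a when the last vowel of the stem is an unrounded vowel (*evini*, *ma*, *ue*).
*pedo*: last vowel = /o/, a rounded vowel → -mu → *pedomu*.
*wedie*: last vowel = /e/, an unrounded vowel → -a → *wediea*.

pedomu, wediea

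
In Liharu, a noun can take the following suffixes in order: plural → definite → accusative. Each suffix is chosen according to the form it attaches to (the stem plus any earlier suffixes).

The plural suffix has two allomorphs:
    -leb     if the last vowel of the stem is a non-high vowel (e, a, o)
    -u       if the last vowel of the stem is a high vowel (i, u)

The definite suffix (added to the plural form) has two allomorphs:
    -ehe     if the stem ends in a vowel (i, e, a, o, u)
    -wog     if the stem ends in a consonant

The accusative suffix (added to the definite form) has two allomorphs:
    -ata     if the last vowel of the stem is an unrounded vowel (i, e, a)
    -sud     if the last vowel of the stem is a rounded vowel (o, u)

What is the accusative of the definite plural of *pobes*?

pobeslebwogsud

Since the last vowel of *pobes* is /e/ (a non-high vowel), it takes -leb, giving *pobesleb*.
The plural form *pobesleb* — final sound /b/ (a consonant) → -wog → *pobeslebwog*.
Since the last vowel of the definite form *pobeslebwog* is /o/ (a rounded vowel), it takes -sud, giving *pobeslebwogsud*.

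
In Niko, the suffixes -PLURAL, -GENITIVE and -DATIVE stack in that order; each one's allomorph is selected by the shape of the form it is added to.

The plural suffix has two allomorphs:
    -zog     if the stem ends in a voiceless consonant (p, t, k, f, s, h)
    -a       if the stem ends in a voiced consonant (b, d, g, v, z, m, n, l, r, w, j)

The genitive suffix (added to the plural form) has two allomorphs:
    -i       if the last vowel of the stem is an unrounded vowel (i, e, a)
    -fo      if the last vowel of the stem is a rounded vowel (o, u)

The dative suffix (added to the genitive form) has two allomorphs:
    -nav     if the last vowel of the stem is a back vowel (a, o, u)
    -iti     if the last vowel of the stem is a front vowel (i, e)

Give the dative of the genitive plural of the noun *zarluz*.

zarluzaiiti

The final consonant of *zarluz* is /z/, which is voiced, so the plural suffix is -a, giving *zarluza*.
The plural form *zarluza*: last vowel = /a/, an unrounded vowel → -i → *zarluzai*.
The genitive form *zarluzai*: last vowel = /i/, a front vowel → -iti → *zarluzaiiti*.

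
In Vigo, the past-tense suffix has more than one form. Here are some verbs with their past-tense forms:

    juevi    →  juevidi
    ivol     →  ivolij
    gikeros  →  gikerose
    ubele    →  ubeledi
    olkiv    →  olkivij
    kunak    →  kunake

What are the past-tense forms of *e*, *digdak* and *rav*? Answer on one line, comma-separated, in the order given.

The pattern is voicing of the final sound: -e when the stem ends in a voiceless consonant (*gikeros*, *kunak*); -ij when the stem ends in a voiced consonant (*ivol*, *olkiv*); -di when the stem ends in a vowel (*juevi*, *ubele*).
*e* — final sound /e/ (a vowel) → -di → *edi*.
*digdak*: final sound = /k/, a voiceless consonant → -e → *digdake*.
*rav* — final sound /v/ (a voiced consonant) → -ij → *ravij*.

edi, digdake, ravij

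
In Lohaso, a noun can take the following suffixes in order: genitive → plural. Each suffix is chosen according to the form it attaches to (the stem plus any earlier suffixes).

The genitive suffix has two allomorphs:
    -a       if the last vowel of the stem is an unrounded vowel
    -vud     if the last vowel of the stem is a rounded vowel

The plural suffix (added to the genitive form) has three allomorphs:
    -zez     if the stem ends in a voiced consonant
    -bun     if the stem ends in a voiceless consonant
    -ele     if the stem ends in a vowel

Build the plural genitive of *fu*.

fuvudzez

The last vowel of *fu* is /u/, which is a rounded vowel, so the genitive suffix is -vud, giving *fuvud*.
The final sound of the genitive form *fuvud* is /d/, which is a voiced consonant, so the plural suffix is -zez, giving *fuvudzez*.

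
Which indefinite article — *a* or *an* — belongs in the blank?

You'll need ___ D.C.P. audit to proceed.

a

The indefinite article is chosen by the initial *sound* of the following word, not its spelling.
The initialism *D.C.P.* is read letter by letter; the first letter, D, is pronounced /diː/, which begins with a consonant sound.
So the article is *a*: You'll need a D.C.P. audit to proceed.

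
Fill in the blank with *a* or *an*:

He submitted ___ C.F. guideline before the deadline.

The indefinite article is chosen by the initial *sound* of the following word, not its spelling.
The initialism *C.F.* is read letter by letter; the first letter, C, is pronounced /siː/, which begins with a consonant sound.
So the article is *a*: He submitted a C.F. guideline before the deadline.

a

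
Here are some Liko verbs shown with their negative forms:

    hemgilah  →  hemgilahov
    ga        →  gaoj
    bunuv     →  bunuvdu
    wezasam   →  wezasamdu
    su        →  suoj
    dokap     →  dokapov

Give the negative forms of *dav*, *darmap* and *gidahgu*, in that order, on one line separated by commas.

davdu, darmapov, gidahguoj

The suffix is conditioned by the final sound: -ov when the stem ends in a voiceless consonant (*hemgilah*, *dokap*); -du when the stem ends in a voiced consonant (*bunuv*, *wezasam*); -oj when the stem ends in a vowel (*ga*, *su*).
*dav* — final sound /v/ (a voiced consonant) → -du → *davdu*.
*darmap* — final sound /p/ (a voiceless consonant) → -ov → *darmapov*.
The final sound of *gidahgu* is /u/, which is a vowel, so the suffix is -oj, giving *gidahguoj*.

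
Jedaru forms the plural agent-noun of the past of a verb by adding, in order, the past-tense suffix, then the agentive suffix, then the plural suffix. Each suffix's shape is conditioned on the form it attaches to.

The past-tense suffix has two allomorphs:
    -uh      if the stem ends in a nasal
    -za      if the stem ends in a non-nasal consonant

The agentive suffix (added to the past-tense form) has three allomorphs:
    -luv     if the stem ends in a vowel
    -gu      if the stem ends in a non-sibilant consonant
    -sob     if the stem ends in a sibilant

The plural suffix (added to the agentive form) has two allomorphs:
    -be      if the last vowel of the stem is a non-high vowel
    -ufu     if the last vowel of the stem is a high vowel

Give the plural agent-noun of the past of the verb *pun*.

punuhguufu

*pun*: final consonant = /n/, a nasal → -uh → *punuh*.
The past-tense form *punuh* — final sound /h/ (a non-sibilant consonant) → -gu → *punuhgu*.
Since the last vowel of the agentive form *punuhgu* is /u/ (a high vowel), it takes -ufu, giving *punuhguufu*.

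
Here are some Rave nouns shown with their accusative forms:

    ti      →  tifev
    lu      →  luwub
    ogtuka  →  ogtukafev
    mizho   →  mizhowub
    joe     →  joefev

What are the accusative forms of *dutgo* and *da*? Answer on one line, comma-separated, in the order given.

dutgowub, dafev

Looking at the last vowel of each stem: -wub when the last vowel of the stem is a rounded vowel (*lu*, *mizho*); -fev when the last vowel of the stem is an unrounded vowel (*ti*, *ogtuka*, *joe*).
*dutgo*: last vowel = /o/, a rounded vowel → -wub → *dutgowub*.
*da*: last vowel = /a/, an unrounded vowel → -fev → *dafev*.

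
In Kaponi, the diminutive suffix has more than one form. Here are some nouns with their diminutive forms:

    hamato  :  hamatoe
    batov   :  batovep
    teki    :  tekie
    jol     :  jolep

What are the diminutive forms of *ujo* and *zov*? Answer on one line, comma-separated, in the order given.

The alternation tracks the final sound of the stem — -ep when the stem ends in a consonant (*batov*, *jol*); -e when the stem ends in a vowel (*hamato*, *teki*).
*ujo*: final sound = /o/, a vowel → -e → *ujoe*.
The final sound of *zov* is /v/, which is a consonant, so the suffix is -ep, giving *zovep*.

ujoe, zovep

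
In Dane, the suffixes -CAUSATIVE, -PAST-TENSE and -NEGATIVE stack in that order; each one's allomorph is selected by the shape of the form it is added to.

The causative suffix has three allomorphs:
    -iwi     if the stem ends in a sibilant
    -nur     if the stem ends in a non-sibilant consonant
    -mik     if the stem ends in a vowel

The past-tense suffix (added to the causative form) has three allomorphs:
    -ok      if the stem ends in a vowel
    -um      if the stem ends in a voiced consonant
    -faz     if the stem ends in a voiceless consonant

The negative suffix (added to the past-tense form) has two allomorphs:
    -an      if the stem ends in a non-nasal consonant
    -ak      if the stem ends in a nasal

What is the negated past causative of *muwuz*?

muwuziwiokan

Since the final sound of *muwuz* is /z/ (a sibilant), it takes -iwi, giving *muwuziwi*.
The final sound of the causative form *muwuziwi* is /i/, which is a vowel, so the past-tense suffix is -ok, giving *muwuziwiok*.
The past-tense form *muwuziwiok* — final consonant /k/ (non-nasal) → -an → *muwuziwiokan*.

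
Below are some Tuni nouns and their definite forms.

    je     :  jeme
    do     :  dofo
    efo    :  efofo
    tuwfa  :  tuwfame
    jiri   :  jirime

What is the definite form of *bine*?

bineme

The suffix is conditioned by the last vowel: -fo when the last vowel of the stem is a rounded vowel (*do*, *efo*); -me when the last vowel of the stem is an unrounded vowel (*je*, *tuwfa*, *jiri*).
*bine* — last vowel /e/ (an unrounded vowel) → -me → *bineme*.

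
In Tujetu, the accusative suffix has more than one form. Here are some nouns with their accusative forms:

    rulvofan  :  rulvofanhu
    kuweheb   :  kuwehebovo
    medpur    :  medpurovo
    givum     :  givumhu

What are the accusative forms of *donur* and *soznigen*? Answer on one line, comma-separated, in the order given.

Looking at the final consonant of each stem: -hu when the stem ends in a nasal (*rulvofan*, *givum*); -ovo when the stem ends in a non-nasal consonant (*kuweheb*, *medpur*).
*donur* — final consonant /r/ (non-nasal) → -ovo → *donurovo*.
*soznigen*: final consonant = /n/, a nasal → -hu → *soznigenhu*.

donurovo, soznigenhu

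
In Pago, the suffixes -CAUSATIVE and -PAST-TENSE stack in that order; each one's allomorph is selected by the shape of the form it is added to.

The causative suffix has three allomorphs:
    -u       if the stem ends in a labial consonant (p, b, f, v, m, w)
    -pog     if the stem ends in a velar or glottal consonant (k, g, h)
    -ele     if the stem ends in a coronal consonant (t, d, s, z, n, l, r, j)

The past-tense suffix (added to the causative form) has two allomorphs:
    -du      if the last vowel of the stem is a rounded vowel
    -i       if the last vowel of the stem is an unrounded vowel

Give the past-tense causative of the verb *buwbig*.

buwbigpogdu

*buwbig*: final consonant = /g/, velar/glottal → -pog → *buwbigpog*.
The last vowel of the causative form *buwbigpog* is /o/, which is a rounded vowel, so the past-tense suffix is -du, giving *buwbigpogdu*.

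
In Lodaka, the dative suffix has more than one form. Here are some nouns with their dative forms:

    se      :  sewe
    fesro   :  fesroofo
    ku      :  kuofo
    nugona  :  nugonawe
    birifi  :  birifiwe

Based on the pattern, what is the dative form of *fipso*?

fipsoofo

Looking at the last vowel of each stem: -ofo when the last vowel of the stem is a rounded vowel (*fesro*, *ku*); -we when the last vowel of the stem is an unrounded vowel (*se*, *nugona*, *birifi*).
Since the last vowel of *fipso* is /o/ (a rounded vowel), it takes -ofo, giving *fipsoofo*.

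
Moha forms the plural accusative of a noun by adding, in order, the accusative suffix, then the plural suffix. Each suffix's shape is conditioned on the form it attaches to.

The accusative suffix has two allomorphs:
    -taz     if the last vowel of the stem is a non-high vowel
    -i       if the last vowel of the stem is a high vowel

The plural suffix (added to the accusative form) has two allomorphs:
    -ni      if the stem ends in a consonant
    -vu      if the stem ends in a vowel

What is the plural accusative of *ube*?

*ube* — last vowel /e/ (a non-high vowel) → -taz → *ubetaz*.
The accusative form *ubetaz* — final sound /z/ (a consonant) → -ni → *ubetazni*.

ubetazni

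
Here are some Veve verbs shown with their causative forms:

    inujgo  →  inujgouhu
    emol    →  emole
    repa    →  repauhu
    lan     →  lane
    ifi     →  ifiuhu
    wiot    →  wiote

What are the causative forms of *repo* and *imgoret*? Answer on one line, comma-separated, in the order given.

repouhu, imgorete

The alternation tracks the final sound of the stem — -e when the stem ends in a consonant (*emol*, *lan*, *wiot*); -uhu when the stem ends in a vowel (*inujgo*, *repa*, *ifi*).
The final sound of *repo* is /o/, which is a vowel, so the suffix is -uhu, giving *repouhu*.
Since the final sound of *imgoret* is /t/ (a consonant), it takes -e, giving *imgorete*.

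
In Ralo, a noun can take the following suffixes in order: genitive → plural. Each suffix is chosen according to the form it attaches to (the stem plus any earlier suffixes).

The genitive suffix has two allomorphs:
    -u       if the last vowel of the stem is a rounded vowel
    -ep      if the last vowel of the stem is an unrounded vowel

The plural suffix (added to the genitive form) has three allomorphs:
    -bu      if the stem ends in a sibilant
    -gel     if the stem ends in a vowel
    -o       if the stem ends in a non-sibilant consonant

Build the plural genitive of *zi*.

The last vowel of *zi* is /i/, which is an unrounded vowel, so the genitive suffix is -ep, giving *ziep*.
The genitive form *ziep*: final sound = /p/, a non-sibilant consonant → -o → *ziepo*.

ziepo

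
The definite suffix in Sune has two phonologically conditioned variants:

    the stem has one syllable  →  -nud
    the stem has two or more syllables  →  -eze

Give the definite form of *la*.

lanud

*la* (one syllable) → -nud → *lanud*.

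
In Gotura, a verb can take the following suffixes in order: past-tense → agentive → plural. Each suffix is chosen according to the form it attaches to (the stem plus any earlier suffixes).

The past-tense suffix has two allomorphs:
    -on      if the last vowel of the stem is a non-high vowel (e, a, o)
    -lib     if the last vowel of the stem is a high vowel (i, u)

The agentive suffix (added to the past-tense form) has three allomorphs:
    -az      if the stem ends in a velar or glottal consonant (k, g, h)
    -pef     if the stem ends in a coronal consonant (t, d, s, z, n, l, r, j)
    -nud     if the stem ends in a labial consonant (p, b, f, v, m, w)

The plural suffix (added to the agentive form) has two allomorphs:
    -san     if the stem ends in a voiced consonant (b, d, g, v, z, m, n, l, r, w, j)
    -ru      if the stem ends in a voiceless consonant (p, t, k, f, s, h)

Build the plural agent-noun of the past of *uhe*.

uheonpefru

The last vowel of *uhe* is /e/, which is a non-high vowel, so the past-tense suffix is -on, giving *uheon*.
Since the final consonant of the past-tense form *uheon* is /n/ (coronal), it takes -pef, giving *uheonpef*.
The final consonant of the agentive form *uheonpef* is /f/, which is voiceless, so the plural suffix is -ru, giving *uheonpefru*.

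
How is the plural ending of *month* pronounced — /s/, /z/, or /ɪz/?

/s/

The stem *month* ends in a voiceless non-sibilant consonant.
The plural suffix surfaces as /ɪz/ after sibilants, /s/ after other voiceless consonants, and /z/ after other voiced sounds.
So the plural -s on *month* is pronounced /s/.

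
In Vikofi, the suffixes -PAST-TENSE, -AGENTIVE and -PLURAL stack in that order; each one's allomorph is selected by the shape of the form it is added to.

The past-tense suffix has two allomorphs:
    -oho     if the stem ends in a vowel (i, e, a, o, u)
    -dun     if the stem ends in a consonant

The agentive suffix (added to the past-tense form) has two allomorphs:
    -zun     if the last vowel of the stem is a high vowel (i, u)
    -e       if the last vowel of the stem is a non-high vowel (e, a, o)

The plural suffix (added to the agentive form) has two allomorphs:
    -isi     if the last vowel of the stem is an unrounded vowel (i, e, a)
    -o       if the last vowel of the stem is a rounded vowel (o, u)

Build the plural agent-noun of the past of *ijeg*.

ijegdunzuno

Since the final sound of *ijeg* is /g/ (a consonant), it takes -dun, giving *ijegdun*.
The past-tense form *ijegdun*: last vowel = /u/, a high vowel → -zun → *ijegdunzun*.
The last vowel of the agentive form *ijegdunzun* is /u/, which is a rounded vowel, so the plural suffix is -o, giving *ijegdunzuno*.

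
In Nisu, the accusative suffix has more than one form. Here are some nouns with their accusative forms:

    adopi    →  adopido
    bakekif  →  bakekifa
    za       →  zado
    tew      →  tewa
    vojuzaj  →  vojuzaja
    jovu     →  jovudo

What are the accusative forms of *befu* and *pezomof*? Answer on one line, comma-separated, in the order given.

The alternation tracks the final sound of the stem — -a when the stem ends in a consonant (*bakekif*, *tew*, *vojuzaj*); -do when the stem ends in a vowel (*adopi*, *za*, *jovu*).
*befu*: final sound = /u/, a vowel → -do → *befudo*.
The final sound of *pezomof* is /f/, which is a consonant, so the suffix is -a, giving *pezomofa*.

befudo, pezomofa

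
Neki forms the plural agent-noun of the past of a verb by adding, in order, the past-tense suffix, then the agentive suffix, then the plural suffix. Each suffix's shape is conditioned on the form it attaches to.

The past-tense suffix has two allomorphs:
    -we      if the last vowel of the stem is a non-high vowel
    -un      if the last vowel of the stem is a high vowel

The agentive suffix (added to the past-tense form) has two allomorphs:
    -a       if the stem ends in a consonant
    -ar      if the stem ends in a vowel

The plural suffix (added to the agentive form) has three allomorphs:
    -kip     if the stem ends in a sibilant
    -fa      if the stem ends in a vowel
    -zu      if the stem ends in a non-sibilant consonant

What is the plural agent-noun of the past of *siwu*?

*siwu* — last vowel /u/ (a high vowel) → -un → *siwuun*.
The final sound of the past-tense form *siwuun* is /n/, which is a consonant, so the agentive suffix is -a, giving *siwuuna*.
Since the final sound of the agentive form *siwuuna* is /a/ (a vowel), it takes -fa, giving *siwuunafa*.

siwuunafa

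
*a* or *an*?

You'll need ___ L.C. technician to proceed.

The indefinite article is chosen by the initial *sound* of the following word, not its spelling.
The initialism *L.C.* is read letter by letter; the first letter, L, is pronounced /ɛl/, which begins with a vowel sound.
So the article is *an*: You'll need an L.C. technician to proceed.

an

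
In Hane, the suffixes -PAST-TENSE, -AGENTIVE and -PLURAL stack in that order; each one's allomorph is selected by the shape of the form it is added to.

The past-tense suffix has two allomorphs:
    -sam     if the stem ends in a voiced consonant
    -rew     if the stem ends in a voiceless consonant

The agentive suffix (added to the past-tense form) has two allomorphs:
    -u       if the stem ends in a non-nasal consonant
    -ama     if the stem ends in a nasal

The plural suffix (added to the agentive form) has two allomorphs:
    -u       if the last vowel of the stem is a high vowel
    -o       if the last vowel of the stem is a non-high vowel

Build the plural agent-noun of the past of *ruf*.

rufrewuu

*ruf*: final consonant = /f/, voiceless → -rew → *rufrew*.
The past-tense form *rufrew*: final consonant = /w/, non-nasal → -u → *rufrewu*.
The agentive form *rufrewu*: last vowel = /u/, a high vowel → -u → *rufrewuu*.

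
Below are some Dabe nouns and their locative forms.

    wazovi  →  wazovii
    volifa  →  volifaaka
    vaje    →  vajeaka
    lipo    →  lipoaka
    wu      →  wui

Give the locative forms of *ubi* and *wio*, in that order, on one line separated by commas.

The suffix is conditioned by the last vowel: -i when the last vowel of the stem is a high vowel (*wazovi*, *wu*); -aka when the last vowel of the stem is a non-high vowel (*volifa*, *vaje*, *lipo*).
Since the last vowel of *ubi* is /i/ (a high vowel), it takes -i, giving *ubii*.
*wio*: last vowel = /o/, a non-high vowel → -aka → *wioaka*.

ubii, wioaka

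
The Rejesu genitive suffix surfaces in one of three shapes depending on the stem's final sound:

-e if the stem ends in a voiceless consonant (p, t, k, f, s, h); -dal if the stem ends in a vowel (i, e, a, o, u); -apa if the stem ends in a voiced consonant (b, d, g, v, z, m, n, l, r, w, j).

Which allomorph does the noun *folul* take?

-apa

*folul* — final sound /l/ (a voiced consonant) → -apa.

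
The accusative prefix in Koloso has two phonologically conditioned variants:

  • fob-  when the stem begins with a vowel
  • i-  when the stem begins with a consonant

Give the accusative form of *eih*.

fobeih

The first sound of *eih* is /e/, which is a vowel, so the prefix is fob-, giving *fobeih*.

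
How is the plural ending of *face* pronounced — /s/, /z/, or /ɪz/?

/ɪz/

The stem *face* ends in a sibilant (/s, z, ʃ, ʒ, tʃ, dʒ/).
The plural suffix surfaces as /ɪz/ after sibilants, /s/ after other voiceless consonants, and /z/ after other voiced sounds.
So the plural -s on *face* is pronounced /ɪz/.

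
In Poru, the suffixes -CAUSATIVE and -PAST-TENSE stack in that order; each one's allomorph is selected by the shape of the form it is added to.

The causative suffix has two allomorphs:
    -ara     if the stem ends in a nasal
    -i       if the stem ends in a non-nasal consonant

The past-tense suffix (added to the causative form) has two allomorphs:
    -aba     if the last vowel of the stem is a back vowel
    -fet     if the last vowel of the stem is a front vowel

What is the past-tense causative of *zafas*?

*zafas* — final consonant /s/ (non-nasal) → -i → *zafasi*.
The causative form *zafasi* — last vowel /i/ (a front vowel) → -fet → *zafasifet*.

zafasifet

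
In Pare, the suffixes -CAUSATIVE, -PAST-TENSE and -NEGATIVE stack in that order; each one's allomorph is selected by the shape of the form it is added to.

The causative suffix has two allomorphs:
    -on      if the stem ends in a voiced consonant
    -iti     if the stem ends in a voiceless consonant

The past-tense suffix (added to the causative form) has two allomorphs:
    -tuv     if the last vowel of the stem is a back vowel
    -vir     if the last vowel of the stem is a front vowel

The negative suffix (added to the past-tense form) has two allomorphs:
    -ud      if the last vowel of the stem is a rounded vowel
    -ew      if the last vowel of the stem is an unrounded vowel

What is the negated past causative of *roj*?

*roj* — final consonant /j/ (voiced) → -on → *rojon*.
The causative form *rojon* — last vowel /o/ (a back vowel) → -tuv → *rojontuv*.
The past-tense form *rojontuv* — last vowel /u/ (a rounded vowel) → -ud → *rojontuvud*.

rojontuvud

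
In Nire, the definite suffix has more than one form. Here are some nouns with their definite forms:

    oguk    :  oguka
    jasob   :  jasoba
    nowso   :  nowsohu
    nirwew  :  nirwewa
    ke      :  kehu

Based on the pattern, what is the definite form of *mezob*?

Looking at the final sound of each stem: -a when the stem ends in a consonant (*oguk*, *jasob*, *nirwew*); -hu when the stem ends in a vowel (*nowso*, *ke*).
Since the final sound of *mezob* is /b/ (a consonant), it takes -a, giving *mezoba*.

mezoba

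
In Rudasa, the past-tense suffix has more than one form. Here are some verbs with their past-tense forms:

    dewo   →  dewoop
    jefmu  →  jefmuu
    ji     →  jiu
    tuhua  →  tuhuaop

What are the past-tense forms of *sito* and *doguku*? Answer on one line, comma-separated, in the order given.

Looking at the last vowel of each stem: -u when the last vowel of the stem is a high vowel (*jefmu*, *ji*); -op when the last vowel of the stem is a non-high vowel (*dewo*, *tuhua*).
The last vowel of *sito* is /o/, which is a non-high vowel, so the suffix is -op, giving *sitoop*.
*doguku*: last vowel = /u/, a high vowel → -u → *dogukuu*.

sitoop, dogukuu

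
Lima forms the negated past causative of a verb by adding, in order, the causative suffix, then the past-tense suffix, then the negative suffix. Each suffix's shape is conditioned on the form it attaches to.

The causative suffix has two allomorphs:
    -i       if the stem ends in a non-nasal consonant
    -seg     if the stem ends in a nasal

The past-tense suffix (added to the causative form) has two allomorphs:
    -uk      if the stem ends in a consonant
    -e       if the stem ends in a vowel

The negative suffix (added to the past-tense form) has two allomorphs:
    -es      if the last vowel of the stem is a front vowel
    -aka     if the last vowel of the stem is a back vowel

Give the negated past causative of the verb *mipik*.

Since the final consonant of *mipik* is /k/ (non-nasal), it takes -i, giving *mipiki*.
The final sound of the causative form *mipiki* is /i/, which is a vowel, so the past-tense suffix is -e, giving *mipikie*.
The last vowel of the past-tense form *mipikie* is /e/, which is a front vowel, so the negative suffix is -es, giving *mipikiees*.

mipikiees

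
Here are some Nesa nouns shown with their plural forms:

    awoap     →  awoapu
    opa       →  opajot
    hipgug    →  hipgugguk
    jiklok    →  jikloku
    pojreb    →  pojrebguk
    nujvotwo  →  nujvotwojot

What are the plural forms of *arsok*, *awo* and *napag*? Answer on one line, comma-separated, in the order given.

The pattern is voicing of the final sound: -u when the stem ends in a voiceless consonant (*awoap*, *jiklok*); -guk when the stem ends in a voiced consonant (*hipgug*, *pojreb*); -jot when the stem ends in a vowel (*opa*, *nujvotwo*).
The final sound of *arsok* is /k/, which is a voiceless consonant, so the suffix is -u, giving *arsoku*.
*awo*: final sound = /o/, a vowel → -jot → *awojot*.
*napag*: final sound = /g/, a voiced consonant → -guk → *napagguk*.

arsoku, awojot, napagguk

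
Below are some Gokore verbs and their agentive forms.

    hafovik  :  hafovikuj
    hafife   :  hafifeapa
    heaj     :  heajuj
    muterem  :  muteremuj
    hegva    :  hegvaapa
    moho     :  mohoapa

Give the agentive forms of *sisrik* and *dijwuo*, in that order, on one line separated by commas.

sisrikuj, dijwuoapa

Looking at the final sound of each stem: -uj when the stem ends in a consonant (*hafovik*, *heaj*, *muterem*); -apa when the stem ends in a vowel (*hafife*, *hegva*, *moho*).
*sisrik* — final sound /k/ (a consonant) → -uj → *sisrikuj*.
*dijwuo*: final sound = /o/, a vowel → -apa → *dijwuoapa*.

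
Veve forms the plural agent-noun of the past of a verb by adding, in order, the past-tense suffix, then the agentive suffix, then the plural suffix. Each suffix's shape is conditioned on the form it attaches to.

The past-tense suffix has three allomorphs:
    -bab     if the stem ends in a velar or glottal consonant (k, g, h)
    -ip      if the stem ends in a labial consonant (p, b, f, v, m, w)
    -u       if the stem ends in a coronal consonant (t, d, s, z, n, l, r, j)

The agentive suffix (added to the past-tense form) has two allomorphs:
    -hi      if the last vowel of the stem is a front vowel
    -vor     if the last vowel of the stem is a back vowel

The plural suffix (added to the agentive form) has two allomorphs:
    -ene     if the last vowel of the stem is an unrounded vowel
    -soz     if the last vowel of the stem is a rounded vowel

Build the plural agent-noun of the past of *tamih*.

tamihbabvorsoz

*tamih* — final consonant /h/ (velar/glottal) → -bab → *tamihbab*.
The last vowel of the past-tense form *tamihbab* is /a/, which is a back vowel, so the agentive suffix is -vor, giving *tamihbabvor*.
The last vowel of the agentive form *tamihbabvor* is /o/, which is a rounded vowel, so the plural suffix is -soz, giving *tamihbabvorsoz*.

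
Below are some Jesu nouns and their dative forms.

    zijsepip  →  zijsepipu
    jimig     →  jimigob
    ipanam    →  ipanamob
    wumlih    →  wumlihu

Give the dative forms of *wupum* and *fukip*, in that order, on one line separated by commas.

The alternation tracks the final consonant of the stem — -u when the stem ends in a voiceless consonant (*zijsepip*, *wumlih*); -ob when the stem ends in a voiced consonant (*jimig*, *ipanam*).
*wupum*: final consonant = /m/, voiced → -ob → *wupumob*.
*fukip*: final consonant = /p/, voiceless → -u → *fukipu*.

wupumob, fukipu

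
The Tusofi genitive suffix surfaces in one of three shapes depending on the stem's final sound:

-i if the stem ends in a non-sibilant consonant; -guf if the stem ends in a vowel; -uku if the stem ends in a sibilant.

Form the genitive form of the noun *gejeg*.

gejegi

*gejeg* — final sound /g/ (a non-sibilant consonant) → -i → *gejegi*.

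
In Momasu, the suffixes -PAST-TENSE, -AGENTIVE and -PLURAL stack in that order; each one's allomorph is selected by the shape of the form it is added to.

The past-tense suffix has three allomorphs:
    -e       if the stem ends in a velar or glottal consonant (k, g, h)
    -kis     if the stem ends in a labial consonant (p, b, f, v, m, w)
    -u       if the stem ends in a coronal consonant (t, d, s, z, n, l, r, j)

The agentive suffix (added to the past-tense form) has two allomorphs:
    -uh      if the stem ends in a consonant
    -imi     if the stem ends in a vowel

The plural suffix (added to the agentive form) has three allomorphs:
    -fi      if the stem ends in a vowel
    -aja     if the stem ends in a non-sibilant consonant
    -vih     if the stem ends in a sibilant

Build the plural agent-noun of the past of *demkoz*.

The final consonant of *demkoz* is /z/, which is coronal, so the past-tense suffix is -u, giving *demkozu*.
Since the final sound of the past-tense form *demkozu* is /u/ (a vowel), it takes -imi, giving *demkozuimi*.
The agentive form *demkozuimi*: final sound = /i/, a vowel → -fi → *demkozuimifi*.

demkozuimifi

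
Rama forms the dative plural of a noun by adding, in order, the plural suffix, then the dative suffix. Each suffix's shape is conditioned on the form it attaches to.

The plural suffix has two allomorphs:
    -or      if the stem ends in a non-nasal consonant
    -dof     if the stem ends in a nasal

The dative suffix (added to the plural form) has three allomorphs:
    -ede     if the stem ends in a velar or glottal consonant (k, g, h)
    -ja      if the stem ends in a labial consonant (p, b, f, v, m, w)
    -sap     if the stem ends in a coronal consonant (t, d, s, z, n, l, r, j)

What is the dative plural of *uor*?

uororsap

*uor* — final consonant /r/ (non-nasal) → -or → *uoror*.
The final consonant of the plural form *uoror* is /r/, which is coronal, so the dative suffix is -sap, giving *uororsap*.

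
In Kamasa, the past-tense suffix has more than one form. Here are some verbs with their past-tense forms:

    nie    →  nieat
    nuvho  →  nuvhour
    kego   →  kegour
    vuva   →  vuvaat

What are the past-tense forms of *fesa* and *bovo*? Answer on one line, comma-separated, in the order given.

Looking at the last vowel of each stem: -ur when the last vowel of the stem is a rounded vowel (*nuvho*, *kego*); -at when the last vowel of the stem is an unrounded vowel (*nie*, *vuva*).
*fesa* — last vowel /a/ (an unrounded vowel) → -at → *fesaat*.
*bovo* — last vowel /o/ (a rounded vowel) → -ur → *bovour*.

fesaat, bovour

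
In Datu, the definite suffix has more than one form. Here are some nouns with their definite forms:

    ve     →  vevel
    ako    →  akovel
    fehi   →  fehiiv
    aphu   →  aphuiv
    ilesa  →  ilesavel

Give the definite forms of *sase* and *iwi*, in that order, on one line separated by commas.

sasevel, iwiiv

The pattern is height harmony: -iv when the last vowel of the stem is a high vowel (*fehi*, *aphu*); -vel when the last vowel of the stem is a non-high vowel (*ve*, *ako*, *ilesa*).
*sase*: last vowel = /e/, a non-high vowel → -vel → *sasevel*.
The last vowel of *iwi* is /i/, which is a high vowel, so the suffix is -iv, giving *iwiiv*.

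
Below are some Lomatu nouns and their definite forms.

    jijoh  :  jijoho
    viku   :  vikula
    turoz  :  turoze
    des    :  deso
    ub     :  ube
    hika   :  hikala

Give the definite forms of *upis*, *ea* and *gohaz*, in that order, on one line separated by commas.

The suffix is conditioned by the final sound: -o when the stem ends in a voiceless consonant (*jijoh*, *des*); -e when the stem ends in a voiced consonant (*turoz*, *ub*); -la when the stem ends in a vowel (*viku*, *hika*).
*upis* — final sound /s/ (a voiceless consonant) → -o → *upiso*.
Since the final sound of *ea* is /a/ (a vowel), it takes -la, giving *eala*.
*gohaz* — final sound /z/ (a voiced consonant) → -e → *gohaze*.

upiso, eala, gohaze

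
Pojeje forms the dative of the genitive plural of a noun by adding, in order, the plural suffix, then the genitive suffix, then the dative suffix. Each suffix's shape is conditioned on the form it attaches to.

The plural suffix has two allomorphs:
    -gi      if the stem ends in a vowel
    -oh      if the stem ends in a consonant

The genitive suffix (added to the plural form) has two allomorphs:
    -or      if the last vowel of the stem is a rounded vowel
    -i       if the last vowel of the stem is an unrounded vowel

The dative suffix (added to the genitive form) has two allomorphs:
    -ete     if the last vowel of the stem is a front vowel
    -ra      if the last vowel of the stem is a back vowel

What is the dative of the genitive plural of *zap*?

zapohorra

The final sound of *zap* is /p/, which is a consonant, so the plural suffix is -oh, giving *zapoh*.
Since the last vowel of the plural form *zapoh* is /o/ (a rounded vowel), it takes -or, giving *zapohor*.
Since the last vowel of the genitive form *zapohor* is /o/ (a back vowel), it takes -ra, giving *zapohorra*.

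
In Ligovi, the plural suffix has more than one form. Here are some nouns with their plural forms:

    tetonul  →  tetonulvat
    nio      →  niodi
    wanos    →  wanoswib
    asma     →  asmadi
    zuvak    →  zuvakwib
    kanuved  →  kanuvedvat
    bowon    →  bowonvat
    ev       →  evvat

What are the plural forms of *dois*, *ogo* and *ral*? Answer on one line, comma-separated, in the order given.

doiswib, ogodi, ralvat

The pattern is voicing of the final sound: -wib when the stem ends in a voiceless consonant (*wanos*, *zuvak*); -vat when the stem ends in a voiced consonant (*tetonul*, *kanuved*, *bowon*, *ev*); -di when the stem ends in a vowel (*nio*, *asma*).
*dois*: final sound = /s/, a voiceless consonant → -wib → *doiswib*.
*ogo*: final sound = /o/, a vowel → -di → *ogodi*.
*ral* — final sound /l/ (a voiced consonant) → -vat → *ralvat*.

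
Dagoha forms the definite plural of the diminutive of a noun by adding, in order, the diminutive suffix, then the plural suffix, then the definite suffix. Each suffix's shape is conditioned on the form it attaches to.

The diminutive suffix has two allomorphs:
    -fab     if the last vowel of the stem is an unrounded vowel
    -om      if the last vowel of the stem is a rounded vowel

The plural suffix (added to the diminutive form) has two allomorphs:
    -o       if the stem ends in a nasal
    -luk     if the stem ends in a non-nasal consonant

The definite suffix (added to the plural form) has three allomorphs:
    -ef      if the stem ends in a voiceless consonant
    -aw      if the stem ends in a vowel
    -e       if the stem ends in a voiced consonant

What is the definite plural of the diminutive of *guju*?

Since the last vowel of *guju* is /u/ (a rounded vowel), it takes -om, giving *gujuom*.
Since the final consonant of the diminutive form *gujuom* is /m/ (a nasal), it takes -o, giving *gujuomo*.
The plural form *gujuomo* — final sound /o/ (a vowel) → -aw → *gujuomoaw*.

gujuomoaw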